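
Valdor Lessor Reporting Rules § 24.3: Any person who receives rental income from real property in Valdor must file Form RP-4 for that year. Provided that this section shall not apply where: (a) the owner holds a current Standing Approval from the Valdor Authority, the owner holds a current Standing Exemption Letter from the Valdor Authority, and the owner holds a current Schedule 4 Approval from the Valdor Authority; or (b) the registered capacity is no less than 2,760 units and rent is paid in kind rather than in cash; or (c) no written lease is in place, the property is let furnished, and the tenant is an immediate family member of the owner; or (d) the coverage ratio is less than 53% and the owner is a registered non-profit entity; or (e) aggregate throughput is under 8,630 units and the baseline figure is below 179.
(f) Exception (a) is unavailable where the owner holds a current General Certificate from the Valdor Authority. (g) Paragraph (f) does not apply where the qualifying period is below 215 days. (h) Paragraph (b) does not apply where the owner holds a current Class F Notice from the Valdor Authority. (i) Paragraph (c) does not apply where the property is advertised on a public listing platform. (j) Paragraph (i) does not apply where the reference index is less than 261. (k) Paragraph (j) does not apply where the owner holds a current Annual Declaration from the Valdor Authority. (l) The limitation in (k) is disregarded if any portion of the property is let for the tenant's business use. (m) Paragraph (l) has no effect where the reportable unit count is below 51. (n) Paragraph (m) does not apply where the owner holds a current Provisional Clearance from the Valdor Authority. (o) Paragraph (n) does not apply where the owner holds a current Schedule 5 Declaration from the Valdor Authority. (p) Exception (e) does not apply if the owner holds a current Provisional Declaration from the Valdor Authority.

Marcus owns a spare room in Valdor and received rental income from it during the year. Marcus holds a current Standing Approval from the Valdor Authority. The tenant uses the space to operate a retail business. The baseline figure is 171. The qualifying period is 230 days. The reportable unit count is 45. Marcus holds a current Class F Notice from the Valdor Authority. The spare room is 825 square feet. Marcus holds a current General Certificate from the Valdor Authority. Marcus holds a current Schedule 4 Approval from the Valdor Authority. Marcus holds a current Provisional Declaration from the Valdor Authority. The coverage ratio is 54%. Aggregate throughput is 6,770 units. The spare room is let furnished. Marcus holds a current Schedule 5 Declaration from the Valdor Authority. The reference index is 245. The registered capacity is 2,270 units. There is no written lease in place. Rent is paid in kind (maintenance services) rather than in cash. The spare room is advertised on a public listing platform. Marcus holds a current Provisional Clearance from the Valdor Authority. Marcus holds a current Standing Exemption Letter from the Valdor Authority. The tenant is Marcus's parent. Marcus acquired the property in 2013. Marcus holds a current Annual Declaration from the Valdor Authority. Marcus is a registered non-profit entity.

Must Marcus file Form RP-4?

Exception (a) is satisfied on its face — a current Standing Approval is held; a current Standing Exemption Letter is held; a current Schedule 4 Approval is held. However, paragraphs (f)–(g) must be considered: (f) is engaged — a current General Certificate is held. (g), which would lift (f), is not engaged — the qualifying period is 230 days, not below 215 days. (a) is therefore removed.
Exception (b) fails — the registered capacity is 2,270 units, short of 2,760 units.
Exception (c): there is no written lease; the property is let furnished; the tenant is an immediate family member — every condition holds. But applying paragraphs (i)–(o): (i) operates against (c): the property is publicly advertised. (j) would limit (i) — the reference index is 245, less than the 261 limit — but (k) sets (j) aside: (k) is engaged — a current Annual Declaration is held. (l) would limit (k) — the space is let for business use — but (m) sets (l) aside: (m) is triggered — the reportable unit count is 45, below the 51 limit. (n) would limit (m) — a current Provisional Clearance is held — but (o) sets (n) aside: (o) is triggered — a current Schedule 5 Declaration is held. So (c) is unavailable.
Exception (d) requires that the coverage ratio is less than 53%; but the coverage ratio is 54%, not less than 53%, so (d) is unavailable.
Exception (e): aggregate throughput is 6,770 units, under the 8,630 units limit; the baseline figure is 171, below the 179 limit — every condition holds. But: (p) operates against (e): a current Provisional Declaration is held. So (e) is unavailable.
None of the exceptions is available; § 24.3 applies in full.

Yes — Marcus must file Form RP-4.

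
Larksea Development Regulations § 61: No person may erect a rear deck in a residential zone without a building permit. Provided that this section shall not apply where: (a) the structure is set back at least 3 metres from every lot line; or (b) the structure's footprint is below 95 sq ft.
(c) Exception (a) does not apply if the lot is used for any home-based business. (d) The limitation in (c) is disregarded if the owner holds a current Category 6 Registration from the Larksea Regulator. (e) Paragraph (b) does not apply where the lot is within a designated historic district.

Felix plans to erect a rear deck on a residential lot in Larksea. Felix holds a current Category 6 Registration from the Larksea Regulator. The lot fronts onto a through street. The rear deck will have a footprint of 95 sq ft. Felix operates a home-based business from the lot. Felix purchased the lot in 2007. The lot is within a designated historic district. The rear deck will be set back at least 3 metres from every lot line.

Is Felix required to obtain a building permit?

No — exception (a) applies; Felix does not need a building permit.

Exception (a): the setback is at least 3 m on every side — every condition holds. Considering the limiting provisions: (c) is triggered (a home-based business operates on the lot), but is displaced by (d): (d) is triggered — a current Category 6 Registration is held. So (a) applies.
Exception (b) does not apply: the structure's footprint is 95 sq ft, not below 95 sq ft.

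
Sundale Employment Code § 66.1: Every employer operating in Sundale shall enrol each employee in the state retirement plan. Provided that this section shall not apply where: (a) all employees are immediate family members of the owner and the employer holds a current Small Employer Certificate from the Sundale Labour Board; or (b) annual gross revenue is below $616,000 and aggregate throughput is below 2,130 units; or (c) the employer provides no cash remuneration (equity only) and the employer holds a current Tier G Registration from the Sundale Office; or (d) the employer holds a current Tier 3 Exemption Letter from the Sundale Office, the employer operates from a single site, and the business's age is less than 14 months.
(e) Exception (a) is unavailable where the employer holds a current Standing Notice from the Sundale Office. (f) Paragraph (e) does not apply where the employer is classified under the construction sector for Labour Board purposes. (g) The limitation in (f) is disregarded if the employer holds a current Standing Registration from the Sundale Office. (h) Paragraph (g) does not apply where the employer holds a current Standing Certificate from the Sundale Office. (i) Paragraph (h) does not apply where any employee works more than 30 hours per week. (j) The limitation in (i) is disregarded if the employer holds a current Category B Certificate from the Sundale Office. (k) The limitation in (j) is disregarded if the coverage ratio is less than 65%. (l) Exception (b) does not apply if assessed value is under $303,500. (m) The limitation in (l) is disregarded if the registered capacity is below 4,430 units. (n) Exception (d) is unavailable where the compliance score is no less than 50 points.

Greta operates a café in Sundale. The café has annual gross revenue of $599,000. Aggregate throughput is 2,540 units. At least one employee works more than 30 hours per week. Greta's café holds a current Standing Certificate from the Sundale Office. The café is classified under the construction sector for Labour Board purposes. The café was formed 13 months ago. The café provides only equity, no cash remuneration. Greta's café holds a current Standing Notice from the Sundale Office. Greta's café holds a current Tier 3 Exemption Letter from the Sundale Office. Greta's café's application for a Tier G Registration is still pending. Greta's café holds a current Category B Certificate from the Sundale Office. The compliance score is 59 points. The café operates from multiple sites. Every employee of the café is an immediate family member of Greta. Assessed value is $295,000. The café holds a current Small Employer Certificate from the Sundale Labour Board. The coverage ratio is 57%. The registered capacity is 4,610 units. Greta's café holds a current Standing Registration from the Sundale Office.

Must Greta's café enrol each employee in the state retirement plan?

All of (a)'s requirements are met (every employee is an immediate family member; a current Small Employer Certificate is held). But applying paragraphs (e)–(k): (e) is triggered — a current Standing Notice is held. (f) would limit (e) — the café is classified under the construction sector — but (g) sets (f) aside: (g) operates against (f): a current Standing Registration is held. (h) applies (a current Standing Certificate is held), but is overridden by (i): (i) operates against (h): at least one employee exceeds 30 hours/week. (j) would limit (i) — a current Category B Certificate is held — but (k) sets (j) aside: (k) operates against (j): the coverage ratio is 57%, less than the 65% limit. Exception (a) does not apply.
Exception (b) requires that aggregate throughput is below 2,130 units; but aggregate throughput is 2,540 units, not below 2,130 units, so (b) is unavailable.
Exception (c) fails — the Tier G Registration is not current.
Exception (d) requires that the employer operates from a single site; but the employer operates from multiple sites, so (d) is unavailable.
None of the exceptions is available; § 66.1 applies in full.

Yes — Greta's café must enrol each employee in the state retirement plan.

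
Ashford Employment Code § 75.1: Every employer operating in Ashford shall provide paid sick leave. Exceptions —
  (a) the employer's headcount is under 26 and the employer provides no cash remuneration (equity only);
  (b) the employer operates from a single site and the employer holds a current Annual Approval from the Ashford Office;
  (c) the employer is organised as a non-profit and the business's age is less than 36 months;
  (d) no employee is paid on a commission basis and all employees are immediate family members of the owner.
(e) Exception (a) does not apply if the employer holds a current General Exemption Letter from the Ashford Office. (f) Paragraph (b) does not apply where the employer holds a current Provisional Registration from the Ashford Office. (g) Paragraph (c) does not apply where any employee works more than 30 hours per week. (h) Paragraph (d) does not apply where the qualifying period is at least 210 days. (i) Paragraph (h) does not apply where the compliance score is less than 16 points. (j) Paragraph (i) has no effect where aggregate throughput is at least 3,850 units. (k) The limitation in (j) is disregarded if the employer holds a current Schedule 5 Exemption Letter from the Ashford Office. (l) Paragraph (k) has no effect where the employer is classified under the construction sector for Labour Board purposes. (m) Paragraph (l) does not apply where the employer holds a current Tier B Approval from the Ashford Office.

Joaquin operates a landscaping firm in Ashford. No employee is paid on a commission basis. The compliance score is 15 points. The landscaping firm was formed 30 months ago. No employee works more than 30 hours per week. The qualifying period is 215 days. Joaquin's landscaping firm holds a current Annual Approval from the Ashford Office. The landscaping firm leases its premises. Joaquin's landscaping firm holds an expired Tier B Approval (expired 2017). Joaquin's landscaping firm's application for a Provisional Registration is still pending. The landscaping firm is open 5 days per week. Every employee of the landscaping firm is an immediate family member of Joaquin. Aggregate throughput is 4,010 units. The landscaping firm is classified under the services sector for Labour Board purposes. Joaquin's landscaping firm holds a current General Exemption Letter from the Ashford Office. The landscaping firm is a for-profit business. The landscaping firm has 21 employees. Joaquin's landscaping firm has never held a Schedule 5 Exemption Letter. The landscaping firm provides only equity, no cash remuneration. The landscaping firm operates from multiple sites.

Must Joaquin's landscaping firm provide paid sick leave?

Exception (a) is satisfied on its face — the employer's headcount is 21, under the 26 limit; remuneration is equity-only. But: (e) operates against (a): a current General Exemption Letter is held. Exception (a) does not apply.
Exception (b) fails — the employer operates from multiple sites.
Exception (c) fails — the employer is for-profit.
Exception (d): no employee is paid on commission; every employee is an immediate family member — every condition holds. However, paragraphs (h)–(m) must be considered: (h) operates — the qualifying period is 215 days, meeting the 210 days threshold. (i) is engaged (the compliance score is 15 points, less than the 16 points limit), but is set aside by (j): (j) operates — aggregate throughput is 4,010 units, meeting the 3,850 units threshold. (k), which would lift (j), is inapplicable — there is no Schedule 5 Exemption Letter in force. (d) is therefore removed.
No exception is made out. Joaquin's landscaping firm falls within the general rule.

Yes — Joaquin's landscaping firm must provide paid sick leave.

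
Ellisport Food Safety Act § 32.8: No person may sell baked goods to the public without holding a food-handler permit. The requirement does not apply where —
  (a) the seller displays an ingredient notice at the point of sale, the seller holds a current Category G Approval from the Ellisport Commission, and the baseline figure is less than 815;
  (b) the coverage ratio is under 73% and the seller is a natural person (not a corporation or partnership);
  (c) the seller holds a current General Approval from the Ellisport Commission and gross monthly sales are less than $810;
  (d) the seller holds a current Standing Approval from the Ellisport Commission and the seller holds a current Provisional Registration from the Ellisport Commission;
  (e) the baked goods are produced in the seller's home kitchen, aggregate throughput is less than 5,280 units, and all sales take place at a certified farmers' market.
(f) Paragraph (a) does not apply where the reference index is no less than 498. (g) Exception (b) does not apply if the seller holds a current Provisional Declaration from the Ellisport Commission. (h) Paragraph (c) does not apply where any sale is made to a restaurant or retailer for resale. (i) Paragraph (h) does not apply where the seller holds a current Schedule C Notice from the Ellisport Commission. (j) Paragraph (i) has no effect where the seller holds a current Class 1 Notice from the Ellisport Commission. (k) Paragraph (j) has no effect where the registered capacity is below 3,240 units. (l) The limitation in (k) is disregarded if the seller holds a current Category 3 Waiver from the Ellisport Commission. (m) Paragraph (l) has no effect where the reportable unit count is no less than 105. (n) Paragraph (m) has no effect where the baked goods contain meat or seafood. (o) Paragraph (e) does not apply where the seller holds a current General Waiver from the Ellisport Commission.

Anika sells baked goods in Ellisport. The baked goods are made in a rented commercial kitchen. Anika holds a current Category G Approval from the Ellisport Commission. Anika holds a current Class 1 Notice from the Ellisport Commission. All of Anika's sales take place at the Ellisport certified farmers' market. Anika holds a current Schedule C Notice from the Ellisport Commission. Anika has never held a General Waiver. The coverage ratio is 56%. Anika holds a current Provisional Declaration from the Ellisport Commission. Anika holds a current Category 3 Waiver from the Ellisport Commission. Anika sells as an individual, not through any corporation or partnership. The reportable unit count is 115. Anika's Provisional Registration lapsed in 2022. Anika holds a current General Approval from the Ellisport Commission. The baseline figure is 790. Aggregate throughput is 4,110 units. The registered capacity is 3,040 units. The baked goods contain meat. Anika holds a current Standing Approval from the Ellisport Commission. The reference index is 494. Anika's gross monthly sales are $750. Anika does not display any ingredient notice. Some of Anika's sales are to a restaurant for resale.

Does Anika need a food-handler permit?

Yes — Anika must hold a food-handler permit.

Exception (a) fails — no ingredient notice is displayed.
Exception (b)'s conditions are all satisfied: the coverage ratio is 56%, under the 73% limit; the seller is a natural person. But applying paragraph (g): (g) operates against (b): a current Provisional Declaration is held. (b) is therefore removed.
Exception (c): a current General Approval is held; gross monthly sales are $750, less than the $810 limit — every condition holds. But applying paragraphs (h)–(n): (h) operates — some sales are to a restaurant for resale. (i) would limit (h) — a current Schedule C Notice is held — but (j) sets (i) aside: (j) operates against (i): a current Class 1 Notice is held. (k) would limit (j) — the registered capacity is 3,040 units, below the 3,240 units limit — but (l) sets (k) aside: (l) is engaged — a current Category 3 Waiver is held. (m) operates (the reportable unit count is 115, meeting the 105 threshold), but is set aside by (n): (n) is triggered — the baked goods contain meat. (c) is therefore removed.
Exception (d) requires that the seller holds a current Provisional Registration from the Ellisport Commission; but there is no Provisional Registration in force, so (d) is unavailable.
Exception (e) fails — the baked goods are made in a commercial kitchen, not a home kitchen.
No exception applies. The general rule governs.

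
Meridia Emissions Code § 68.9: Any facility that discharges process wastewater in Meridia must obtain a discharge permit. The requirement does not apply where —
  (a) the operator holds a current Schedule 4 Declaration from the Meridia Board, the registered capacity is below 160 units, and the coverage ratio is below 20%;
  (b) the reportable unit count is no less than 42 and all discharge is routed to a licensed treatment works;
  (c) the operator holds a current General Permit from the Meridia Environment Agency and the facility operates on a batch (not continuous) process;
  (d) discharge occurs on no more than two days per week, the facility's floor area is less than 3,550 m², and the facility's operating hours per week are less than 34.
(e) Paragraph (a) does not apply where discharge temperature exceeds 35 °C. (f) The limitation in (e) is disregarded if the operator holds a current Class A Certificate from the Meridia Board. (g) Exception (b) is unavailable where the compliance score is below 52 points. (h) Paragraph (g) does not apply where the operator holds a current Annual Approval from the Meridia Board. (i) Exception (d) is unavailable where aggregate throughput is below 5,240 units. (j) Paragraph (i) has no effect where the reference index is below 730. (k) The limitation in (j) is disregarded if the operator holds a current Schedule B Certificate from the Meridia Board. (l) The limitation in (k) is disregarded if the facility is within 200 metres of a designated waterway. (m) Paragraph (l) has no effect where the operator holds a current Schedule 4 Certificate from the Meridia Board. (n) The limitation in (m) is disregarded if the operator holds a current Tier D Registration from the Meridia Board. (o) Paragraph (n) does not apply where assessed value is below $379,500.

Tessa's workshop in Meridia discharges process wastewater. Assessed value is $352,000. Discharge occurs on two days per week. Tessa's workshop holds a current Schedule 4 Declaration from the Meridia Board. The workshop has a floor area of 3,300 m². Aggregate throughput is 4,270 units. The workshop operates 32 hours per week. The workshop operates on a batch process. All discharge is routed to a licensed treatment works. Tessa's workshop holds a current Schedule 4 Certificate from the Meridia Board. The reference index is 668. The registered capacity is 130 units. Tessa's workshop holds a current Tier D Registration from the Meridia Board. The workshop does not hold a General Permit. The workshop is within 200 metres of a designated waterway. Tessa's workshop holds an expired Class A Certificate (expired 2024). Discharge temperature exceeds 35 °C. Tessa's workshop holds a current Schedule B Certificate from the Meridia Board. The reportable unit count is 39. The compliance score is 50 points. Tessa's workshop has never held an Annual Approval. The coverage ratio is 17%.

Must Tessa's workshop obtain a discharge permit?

All of (a)'s requirements are met (a current Schedule 4 Declaration is held; the registered capacity is 130 units, below the 160 units limit; the coverage ratio is 17%, below the 20% limit). Turning to paragraphs (e)–(f): (e) operates against (a): discharge temperature exceeds 35 °C. (f), which would lift (e), does not operate here — the Class A Certificate is not current. (a) is therefore removed.
Exception (b) fails — the reportable unit count is 39, short of 42.
Exception (c) does not apply: no General Permit is held.
All of (d)'s requirements are met (discharge occurs on no more than two days per week; the facility's floor area is 3,300 m², less than the 3,550 m² limit; the facility's operating hours per week are 32, less than the 34 limit). But: (i) applies — aggregate throughput is 4,270 units, below the 5,240 units limit. (j) is triggered (the reference index is 668, below the 730 limit), but is displaced by (k): (k) operates against (j): a current Schedule B Certificate is held. (l) is triggered (the workshop is within 200 m of a designated waterway), but is set aside by (m): (m) operates against (l): a current Schedule 4 Certificate is held. (n) is triggered (a current Tier D Registration is held), but yields to (o): (o) operates against (n): assessed value is $352,000, below the $379,500 limit. Exception (d) does not apply.
None of the exceptions is available; § 68.9 applies in full.

Yes — Tessa's workshop must obtain a discharge permit.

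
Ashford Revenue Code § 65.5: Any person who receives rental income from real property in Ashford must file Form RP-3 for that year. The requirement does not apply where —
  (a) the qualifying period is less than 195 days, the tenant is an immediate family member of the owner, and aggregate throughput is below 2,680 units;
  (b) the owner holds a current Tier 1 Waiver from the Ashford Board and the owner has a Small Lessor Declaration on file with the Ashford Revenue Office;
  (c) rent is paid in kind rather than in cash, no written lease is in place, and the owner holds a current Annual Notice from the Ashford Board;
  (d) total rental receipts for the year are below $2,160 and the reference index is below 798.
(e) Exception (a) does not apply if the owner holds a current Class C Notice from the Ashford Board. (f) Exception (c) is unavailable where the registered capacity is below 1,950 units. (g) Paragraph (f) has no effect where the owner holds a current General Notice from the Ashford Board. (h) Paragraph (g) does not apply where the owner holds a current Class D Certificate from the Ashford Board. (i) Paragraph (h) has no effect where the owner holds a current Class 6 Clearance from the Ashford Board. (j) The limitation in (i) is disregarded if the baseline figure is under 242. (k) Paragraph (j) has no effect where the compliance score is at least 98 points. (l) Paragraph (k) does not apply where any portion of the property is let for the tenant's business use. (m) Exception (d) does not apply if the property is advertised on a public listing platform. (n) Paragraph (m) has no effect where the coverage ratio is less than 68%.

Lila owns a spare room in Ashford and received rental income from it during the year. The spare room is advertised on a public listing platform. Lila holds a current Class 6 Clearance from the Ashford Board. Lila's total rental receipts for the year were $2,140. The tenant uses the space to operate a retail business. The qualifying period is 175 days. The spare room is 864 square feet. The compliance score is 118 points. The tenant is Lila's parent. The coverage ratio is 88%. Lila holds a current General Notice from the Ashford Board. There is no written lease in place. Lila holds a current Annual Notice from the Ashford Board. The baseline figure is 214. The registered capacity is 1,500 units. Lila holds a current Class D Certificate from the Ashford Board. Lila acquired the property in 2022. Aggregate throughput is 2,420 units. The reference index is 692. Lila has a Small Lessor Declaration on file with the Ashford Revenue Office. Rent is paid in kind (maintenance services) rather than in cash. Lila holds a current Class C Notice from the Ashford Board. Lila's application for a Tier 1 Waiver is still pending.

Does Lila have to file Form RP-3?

Yes — Lila must file Form RP-3.

All of (a)'s requirements are met (the qualifying period is 175 days, less than the 195 days limit; the tenant is an immediate family member; aggregate throughput is 2,420 units, below the 2,680 units limit). But: (e) operates — a current Class C Notice is held. Exception (a) does not apply.
Exception (b) requires that the owner holds a current Tier 1 Waiver from the Ashford Board; but the Tier 1 Waiver is not current, so (b) is unavailable.
Exception (c): rent is paid in kind; there is no written lease; a current Annual Notice is held — every condition holds. However, paragraphs (f)–(l) must be considered: (f) is triggered — the registered capacity is 1,500 units, below the 1,950 units limit. (g) is triggered (a current General Notice is held), but is set aside by (h): (h) operates against (g): a current Class D Certificate is held. (i) would limit (h) — a current Class 6 Clearance is held — but (j) sets (i) aside: (j) operates against (i): the baseline figure is 214, under the 242 limit. (k) would limit (j) — the compliance score is 118 points, meeting the 98 points threshold — but (l) sets (k) aside: (l) operates against (k): the space is let for business use. Exception (c) does not apply.
All of (d)'s requirements are met (total rental receipts for the year are $2,140, below the $2,160 limit; the reference index is 692, below the 798 limit). However, paragraphs (m)–(n) must be considered: (m) applies — the property is publicly advertised. (n), which would lift (m), is not engaged — the coverage ratio is 88%, not less than 68%. Exception (d) does not apply.
No exception applies. The general rule governs.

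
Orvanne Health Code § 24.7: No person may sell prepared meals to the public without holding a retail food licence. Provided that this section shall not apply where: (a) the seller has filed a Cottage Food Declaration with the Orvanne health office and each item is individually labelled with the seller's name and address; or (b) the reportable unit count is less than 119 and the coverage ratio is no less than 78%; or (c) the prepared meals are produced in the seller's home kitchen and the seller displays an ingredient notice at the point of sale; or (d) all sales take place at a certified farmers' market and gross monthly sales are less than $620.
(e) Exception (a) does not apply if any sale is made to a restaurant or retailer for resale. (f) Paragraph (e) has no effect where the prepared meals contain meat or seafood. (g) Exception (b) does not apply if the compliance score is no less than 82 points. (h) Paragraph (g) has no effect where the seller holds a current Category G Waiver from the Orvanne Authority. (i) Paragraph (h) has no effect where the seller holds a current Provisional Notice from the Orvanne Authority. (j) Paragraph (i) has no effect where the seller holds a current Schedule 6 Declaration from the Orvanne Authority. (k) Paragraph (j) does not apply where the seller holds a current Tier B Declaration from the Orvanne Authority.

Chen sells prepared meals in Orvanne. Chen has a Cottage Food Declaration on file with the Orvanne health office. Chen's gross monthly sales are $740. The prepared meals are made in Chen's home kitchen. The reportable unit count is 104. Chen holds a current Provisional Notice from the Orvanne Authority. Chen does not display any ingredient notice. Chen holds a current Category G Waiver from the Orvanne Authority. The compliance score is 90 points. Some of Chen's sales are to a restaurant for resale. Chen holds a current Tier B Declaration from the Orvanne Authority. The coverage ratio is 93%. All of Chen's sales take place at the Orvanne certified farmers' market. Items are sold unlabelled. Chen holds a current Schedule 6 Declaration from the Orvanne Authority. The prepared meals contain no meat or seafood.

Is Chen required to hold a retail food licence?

Exception (a) fails — items are sold unlabelled.
All of (b)'s requirements are met (the reportable unit count is 104, less than the 119 limit; the coverage ratio is 93%, meeting the 78% threshold). Turning to paragraphs (g)–(k): (g) operates against (b): the compliance score is 90 points, meeting the 82 points threshold. (h) would limit (g) — a current Category G Waiver is held — but (i) sets (h) aside: (i) is engaged — a current Provisional Notice is held. (j) operates (a current Schedule 6 Declaration is held), but is set aside by (k): (k) is engaged — a current Tier B Declaration is held. So (b) is unavailable.
Exception (c) does not apply: no ingredient notice is displayed.
Exception (d) requires that gross monthly sales are less than $620; but gross monthly sales are $740, not less than $620, so (d) is unavailable.
No exception is made out. Chen falls within the general rule.

Yes — Chen must hold a retail food licence.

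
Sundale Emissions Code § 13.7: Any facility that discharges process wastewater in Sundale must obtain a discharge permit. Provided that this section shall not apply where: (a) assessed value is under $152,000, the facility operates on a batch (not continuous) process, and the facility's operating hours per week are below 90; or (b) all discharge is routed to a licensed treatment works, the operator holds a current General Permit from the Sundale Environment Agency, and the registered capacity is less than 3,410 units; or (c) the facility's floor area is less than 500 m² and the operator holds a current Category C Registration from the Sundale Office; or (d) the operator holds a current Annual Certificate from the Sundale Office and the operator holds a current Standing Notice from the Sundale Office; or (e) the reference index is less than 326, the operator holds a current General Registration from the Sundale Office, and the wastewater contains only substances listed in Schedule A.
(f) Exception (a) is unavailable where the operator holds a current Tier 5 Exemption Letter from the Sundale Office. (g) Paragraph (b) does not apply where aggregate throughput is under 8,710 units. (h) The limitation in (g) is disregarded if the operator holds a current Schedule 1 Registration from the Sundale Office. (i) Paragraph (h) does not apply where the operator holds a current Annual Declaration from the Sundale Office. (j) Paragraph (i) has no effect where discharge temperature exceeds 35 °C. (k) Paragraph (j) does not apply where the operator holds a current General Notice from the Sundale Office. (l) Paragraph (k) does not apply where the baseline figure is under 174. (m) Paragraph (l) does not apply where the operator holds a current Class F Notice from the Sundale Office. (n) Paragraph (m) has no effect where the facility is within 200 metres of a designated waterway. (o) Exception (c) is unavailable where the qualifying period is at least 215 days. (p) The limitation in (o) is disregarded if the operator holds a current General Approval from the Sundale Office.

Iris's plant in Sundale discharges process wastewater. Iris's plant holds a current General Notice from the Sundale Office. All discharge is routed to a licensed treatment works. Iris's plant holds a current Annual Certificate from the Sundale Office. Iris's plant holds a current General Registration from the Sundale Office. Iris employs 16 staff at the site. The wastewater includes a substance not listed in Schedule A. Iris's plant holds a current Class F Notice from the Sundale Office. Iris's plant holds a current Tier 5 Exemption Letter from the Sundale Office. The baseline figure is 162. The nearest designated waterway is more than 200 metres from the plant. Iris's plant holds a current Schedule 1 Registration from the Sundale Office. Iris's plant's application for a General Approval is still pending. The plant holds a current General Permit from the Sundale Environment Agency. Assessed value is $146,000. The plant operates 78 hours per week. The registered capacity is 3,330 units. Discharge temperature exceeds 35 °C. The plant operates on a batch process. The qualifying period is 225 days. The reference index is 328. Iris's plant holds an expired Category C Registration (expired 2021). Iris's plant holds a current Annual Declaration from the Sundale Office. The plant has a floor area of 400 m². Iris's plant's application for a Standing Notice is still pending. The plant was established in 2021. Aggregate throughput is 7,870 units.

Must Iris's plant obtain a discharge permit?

Exception (a) is satisfied on its face — assessed value is $146,000, under the $152,000 limit; the facility operates on a batch process; the facility's operating hours per week are 78, below the 90 limit. But: (f) is engaged — a current Tier 5 Exemption Letter is held. Exception (a) does not apply.
All of (b)'s requirements are met (discharge is routed to a licensed treatment works; a current General Permit is held; the registered capacity is 3,330 units, less than the 3,410 units limit). Turning to paragraphs (g)–(n): (g) is triggered — aggregate throughput is 7,870 units, under the 8,710 units limit. (h) would limit (g) — a current Schedule 1 Registration is held — but (i) sets (h) aside: (i) operates against (h): a current Annual Declaration is held. (j) would limit (i) — discharge temperature exceeds 35 °C — but (k) sets (j) aside: (k) is engaged — a current General Notice is held. (l) would limit (k) — the baseline figure is 162, under the 174 limit — but (m) sets (l) aside: (m) operates against (l): a current Class F Notice is held. (n), which would lift (m), is not triggered — the plant is more than 200 m from any designated waterway. (b) is therefore removed.
Exception (c) does not apply: no current Category C Registration is held.
Exception (d) requires that the operator holds a current Standing Notice from the Sundale Office; but the Standing Notice is not current, so (d) is unavailable.
Exception (e) fails — the reference index is 328, not less than 326.
No exception is made out. Iris's plant falls within the general rule.

Yes — Iris's plant must obtain a discharge permit.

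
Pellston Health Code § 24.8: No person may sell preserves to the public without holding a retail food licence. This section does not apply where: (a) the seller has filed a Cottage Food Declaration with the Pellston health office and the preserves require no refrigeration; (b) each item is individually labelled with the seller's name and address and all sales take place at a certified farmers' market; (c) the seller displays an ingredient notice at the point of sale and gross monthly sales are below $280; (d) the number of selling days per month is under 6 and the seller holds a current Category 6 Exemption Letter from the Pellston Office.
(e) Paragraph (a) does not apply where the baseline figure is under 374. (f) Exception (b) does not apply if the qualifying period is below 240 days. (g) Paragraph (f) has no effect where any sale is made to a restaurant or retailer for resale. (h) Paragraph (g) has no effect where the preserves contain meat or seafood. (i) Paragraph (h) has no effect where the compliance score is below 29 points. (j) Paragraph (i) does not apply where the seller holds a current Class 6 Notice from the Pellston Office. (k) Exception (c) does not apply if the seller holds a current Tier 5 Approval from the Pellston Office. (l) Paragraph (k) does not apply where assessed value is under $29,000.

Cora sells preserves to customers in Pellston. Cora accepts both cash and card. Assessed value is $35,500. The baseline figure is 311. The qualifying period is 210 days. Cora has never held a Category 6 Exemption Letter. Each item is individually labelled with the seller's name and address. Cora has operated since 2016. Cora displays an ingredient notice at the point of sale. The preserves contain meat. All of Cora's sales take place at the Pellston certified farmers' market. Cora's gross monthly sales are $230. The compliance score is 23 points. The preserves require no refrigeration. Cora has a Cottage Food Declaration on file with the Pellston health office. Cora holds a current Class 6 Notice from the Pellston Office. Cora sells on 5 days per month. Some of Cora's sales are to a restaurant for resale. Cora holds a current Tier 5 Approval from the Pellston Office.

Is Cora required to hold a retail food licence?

Exception (a) is satisfied on its face — a Cottage Food Declaration is on file; the preserves are shelf-stable. However, paragraph (e) must be considered: (e) operates — the baseline figure is 311, under the 374 limit. So (a) is unavailable.
Exception (b)'s conditions are all satisfied: items are individually labelled; all sales are at a certified farmers' market. But applying paragraphs (f)–(j): (f) is triggered — the qualifying period is 210 days, below the 240 days limit. (g) is triggered (some sales are to a restaurant for resale), but yields to (h): (h) operates against (g): the preserves contain meat. (i) would limit (h) — the compliance score is 23 points, below the 29 points limit — but (j) sets (i) aside: (j) applies — a current Class 6 Notice is held. Exception (b) does not apply.
Exception (c): an ingredient notice is displayed; gross monthly sales are $230, below the $280 limit — every condition holds. However, paragraphs (k)–(l) must be considered: (k) operates against (c): a current Tier 5 Approval is held. (l), which would lift (k), is inapplicable — assessed value is $35,500, not under $29,000. So (c) is unavailable.
Exception (d) requires that the seller holds a current Category 6 Exemption Letter from the Pellston Office; but the Category 6 Exemption Letter is not current, so (d) is unavailable.
None of the exceptions is available; § 24.8 applies in full.

Yes — Cora must hold a retail food licence.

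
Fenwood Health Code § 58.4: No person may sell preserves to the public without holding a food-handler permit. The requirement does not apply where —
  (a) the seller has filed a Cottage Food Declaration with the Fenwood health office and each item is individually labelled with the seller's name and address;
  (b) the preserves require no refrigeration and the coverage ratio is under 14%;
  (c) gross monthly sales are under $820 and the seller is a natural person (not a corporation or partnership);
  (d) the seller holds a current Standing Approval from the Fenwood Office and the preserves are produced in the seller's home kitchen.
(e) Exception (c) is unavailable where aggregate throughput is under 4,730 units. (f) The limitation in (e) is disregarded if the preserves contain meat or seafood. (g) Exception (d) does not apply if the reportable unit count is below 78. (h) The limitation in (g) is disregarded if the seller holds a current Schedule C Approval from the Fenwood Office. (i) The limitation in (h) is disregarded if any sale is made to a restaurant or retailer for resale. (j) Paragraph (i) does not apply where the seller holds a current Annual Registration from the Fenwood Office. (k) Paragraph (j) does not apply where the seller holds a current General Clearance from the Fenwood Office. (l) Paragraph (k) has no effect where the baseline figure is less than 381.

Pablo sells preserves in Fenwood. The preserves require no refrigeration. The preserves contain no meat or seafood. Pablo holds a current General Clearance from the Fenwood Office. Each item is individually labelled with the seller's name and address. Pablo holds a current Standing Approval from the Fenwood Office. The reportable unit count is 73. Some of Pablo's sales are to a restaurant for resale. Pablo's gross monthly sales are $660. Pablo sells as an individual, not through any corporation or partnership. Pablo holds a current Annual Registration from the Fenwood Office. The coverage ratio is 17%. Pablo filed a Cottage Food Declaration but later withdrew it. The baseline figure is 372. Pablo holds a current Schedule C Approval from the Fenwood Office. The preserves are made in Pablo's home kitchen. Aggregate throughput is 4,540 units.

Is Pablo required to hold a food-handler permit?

Exception (a) fails — the Cottage Food Declaration was withdrawn.
Exception (b) fails — the coverage ratio is 17%, not under 14%.
Exception (c) is satisfied on its face — gross monthly sales are $660, under the $820 limit; the seller is a natural person. But: (e) operates — aggregate throughput is 4,540 units, under the 4,730 units limit. (f), which would lift (e), is not engaged — the preserves contain no meat or seafood. Exception (c) does not apply.
Exception (d): a current Standing Approval is held; the preserves are home-kitchen produced — every condition holds. As to paragraphs (g)–(l): (g) would limit (d) — the reportable unit count is 73, below the 78 limit — but (h) sets (g) aside: (h) applies — a current Schedule C Approval is held. (i) would limit (h) — some sales are to a restaurant for resale — but (j) sets (i) aside: (j) operates against (i): a current Annual Registration is held. (k) is engaged (a current General Clearance is held), but is set aside by (l): (l) is triggered — the baseline figure is 372, less than the 381 limit. Exception (d) stands.

No — exception (d) applies; Pablo is not required to hold a food-handler permit.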